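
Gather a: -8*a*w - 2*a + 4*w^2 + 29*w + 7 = a*(-8*w - 2) + 4*w^2 + 29*w + 7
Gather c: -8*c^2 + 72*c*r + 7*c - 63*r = -8*c^2 + c*(72*r + 7) - 63*r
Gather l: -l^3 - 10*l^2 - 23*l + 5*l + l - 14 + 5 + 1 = -l^3 - 10*l^2 - 17*l - 8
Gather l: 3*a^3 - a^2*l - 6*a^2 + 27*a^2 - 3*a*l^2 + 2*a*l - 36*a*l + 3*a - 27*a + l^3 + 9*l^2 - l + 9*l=3*a^3 + 21*a^2 - 24*a + l^3 + l^2*(9 - 3*a) + l*(-a^2 - 34*a + 8)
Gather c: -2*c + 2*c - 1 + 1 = 0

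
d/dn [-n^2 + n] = 1 - 2*n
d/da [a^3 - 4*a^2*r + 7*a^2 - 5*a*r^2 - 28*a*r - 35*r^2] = 3*a^2 - 8*a*r + 14*a - 5*r^2 - 28*r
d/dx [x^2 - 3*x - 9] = 2*x - 3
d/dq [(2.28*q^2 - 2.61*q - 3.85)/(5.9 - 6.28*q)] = (-14.3184*q^2 + 26.904*q - 39.577)/(39.4384*q^2 - 74.104*q + 34.81)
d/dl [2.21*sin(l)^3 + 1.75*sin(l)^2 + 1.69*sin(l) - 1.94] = (6.63*sin(l)^2 + 3.5*sin(l) + 1.69)*cos(l)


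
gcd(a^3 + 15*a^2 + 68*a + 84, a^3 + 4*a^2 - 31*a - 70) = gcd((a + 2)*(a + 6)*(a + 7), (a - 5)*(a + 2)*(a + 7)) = a^2 + 9*a + 14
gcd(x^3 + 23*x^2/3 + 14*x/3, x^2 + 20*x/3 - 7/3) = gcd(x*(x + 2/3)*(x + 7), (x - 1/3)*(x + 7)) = x + 7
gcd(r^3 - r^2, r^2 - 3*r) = r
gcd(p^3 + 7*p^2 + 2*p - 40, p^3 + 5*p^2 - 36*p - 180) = p + 5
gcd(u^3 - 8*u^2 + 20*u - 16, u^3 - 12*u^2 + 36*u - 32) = u^2 - 4*u + 4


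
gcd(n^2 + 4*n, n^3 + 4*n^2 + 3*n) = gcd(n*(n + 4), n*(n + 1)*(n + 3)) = n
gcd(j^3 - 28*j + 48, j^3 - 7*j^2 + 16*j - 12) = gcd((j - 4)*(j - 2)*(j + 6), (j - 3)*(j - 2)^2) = j - 2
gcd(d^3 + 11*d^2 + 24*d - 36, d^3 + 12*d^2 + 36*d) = d^2 + 12*d + 36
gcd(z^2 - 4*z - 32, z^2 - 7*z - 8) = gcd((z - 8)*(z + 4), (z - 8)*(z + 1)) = z - 8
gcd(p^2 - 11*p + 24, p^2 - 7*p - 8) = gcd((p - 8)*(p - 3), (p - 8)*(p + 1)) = p - 8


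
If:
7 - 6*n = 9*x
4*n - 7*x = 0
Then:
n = 49/78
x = 14/39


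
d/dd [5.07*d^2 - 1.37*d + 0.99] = 10.14*d - 1.37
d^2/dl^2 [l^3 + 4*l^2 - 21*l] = 6*l + 8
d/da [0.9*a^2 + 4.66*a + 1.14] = 1.8*a + 4.66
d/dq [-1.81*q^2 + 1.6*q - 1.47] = 1.6 - 3.62*q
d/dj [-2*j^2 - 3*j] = -4*j - 3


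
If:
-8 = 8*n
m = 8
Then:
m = 8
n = -1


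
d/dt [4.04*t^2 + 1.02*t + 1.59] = 8.08*t + 1.02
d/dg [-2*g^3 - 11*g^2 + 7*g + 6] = -6*g^2 - 22*g + 7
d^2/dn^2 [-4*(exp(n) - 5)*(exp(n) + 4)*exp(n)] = (-36*exp(2*n) + 16*exp(n) + 80)*exp(n)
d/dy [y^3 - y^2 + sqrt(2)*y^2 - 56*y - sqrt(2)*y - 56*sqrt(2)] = 3*y^2 - 2*y + 2*sqrt(2)*y - 56 - sqrt(2)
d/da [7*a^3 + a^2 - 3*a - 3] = 21*a^2 + 2*a - 3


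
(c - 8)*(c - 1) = c^2 - 9*c + 8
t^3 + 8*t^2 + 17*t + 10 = (t + 1)*(t + 2)*(t + 5)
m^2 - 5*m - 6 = (m - 6)*(m + 1)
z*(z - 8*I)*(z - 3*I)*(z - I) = z^4 - 12*I*z^3 - 35*z^2 + 24*I*z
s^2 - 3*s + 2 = (s - 2)*(s - 1)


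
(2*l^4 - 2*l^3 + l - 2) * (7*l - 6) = 14*l^5 - 26*l^4 + 12*l^3 + 7*l^2 - 20*l + 12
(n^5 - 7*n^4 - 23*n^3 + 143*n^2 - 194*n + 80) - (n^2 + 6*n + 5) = n^5 - 7*n^4 - 23*n^3 + 142*n^2 - 200*n + 75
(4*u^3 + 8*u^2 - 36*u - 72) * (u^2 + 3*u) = 4*u^5 + 20*u^4 - 12*u^3 - 180*u^2 - 216*u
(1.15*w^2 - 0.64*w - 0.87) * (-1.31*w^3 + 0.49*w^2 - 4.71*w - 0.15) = -1.5065*w^5 + 1.4019*w^4 - 4.5904*w^3 + 2.4156*w^2 + 4.1937*w + 0.1305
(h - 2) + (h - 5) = 2*h - 7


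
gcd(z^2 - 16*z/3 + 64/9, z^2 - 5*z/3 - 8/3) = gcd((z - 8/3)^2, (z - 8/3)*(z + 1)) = z - 8/3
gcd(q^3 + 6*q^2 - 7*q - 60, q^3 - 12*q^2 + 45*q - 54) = q - 3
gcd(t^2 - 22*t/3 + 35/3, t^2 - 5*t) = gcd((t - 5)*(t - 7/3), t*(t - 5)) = t - 5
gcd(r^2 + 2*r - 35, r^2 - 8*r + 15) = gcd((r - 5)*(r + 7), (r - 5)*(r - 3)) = r - 5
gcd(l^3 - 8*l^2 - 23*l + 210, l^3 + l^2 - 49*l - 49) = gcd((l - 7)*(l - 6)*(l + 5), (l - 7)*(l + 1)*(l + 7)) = l - 7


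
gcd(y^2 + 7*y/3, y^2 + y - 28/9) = y + 7/3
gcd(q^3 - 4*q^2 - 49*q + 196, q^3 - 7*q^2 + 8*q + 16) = q - 4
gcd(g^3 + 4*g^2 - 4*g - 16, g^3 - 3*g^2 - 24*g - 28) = g + 2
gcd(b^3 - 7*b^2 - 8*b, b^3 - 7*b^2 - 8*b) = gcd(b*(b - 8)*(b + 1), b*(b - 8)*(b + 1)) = b^3 - 7*b^2 - 8*b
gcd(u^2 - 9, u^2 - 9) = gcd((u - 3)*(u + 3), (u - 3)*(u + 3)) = u^2 - 9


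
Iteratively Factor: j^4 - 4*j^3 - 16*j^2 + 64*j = (j)*(j^3 - 4*j^2 - 16*j + 64) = j*(j - 4)*(j^2 - 16) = j*(j - 4)^2*(j + 4)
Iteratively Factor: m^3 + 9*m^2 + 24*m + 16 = (m + 4)*(m^2 + 5*m + 4) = (m + 1)*(m + 4)*(m + 4)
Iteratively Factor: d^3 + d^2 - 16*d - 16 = (d + 1)*(d^2 - 16) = (d - 4)*(d + 1)*(d + 4)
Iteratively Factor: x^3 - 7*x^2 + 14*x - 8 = (x - 2)*(x^2 - 5*x + 4) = (x - 2)*(x - 1)*(x - 4)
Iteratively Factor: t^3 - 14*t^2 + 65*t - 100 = (t - 4)*(t^2 - 10*t + 25) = (t - 5)*(t - 4)*(t - 5)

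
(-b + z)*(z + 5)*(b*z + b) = -b^2*z^2 - 6*b^2*z - 5*b^2 + b*z^3 + 6*b*z^2 + 5*b*z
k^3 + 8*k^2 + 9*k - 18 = (k - 1)*(k + 3)*(k + 6)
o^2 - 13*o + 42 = (o - 7)*(o - 6)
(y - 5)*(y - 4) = y^2 - 9*y + 20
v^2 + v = v*(v + 1)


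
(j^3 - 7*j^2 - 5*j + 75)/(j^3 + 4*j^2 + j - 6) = (j^2 - 10*j + 25)/(j^2 + j - 2)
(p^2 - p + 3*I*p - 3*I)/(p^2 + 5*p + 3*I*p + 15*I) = (p - 1)/(p + 5)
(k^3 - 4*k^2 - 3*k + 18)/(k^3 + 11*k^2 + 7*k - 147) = (k^2 - k - 6)/(k^2 + 14*k + 49)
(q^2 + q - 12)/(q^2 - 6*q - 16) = (-q^2 - q + 12)/(-q^2 + 6*q + 16)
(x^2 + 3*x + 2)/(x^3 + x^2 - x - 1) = (x + 2)/(x^2 - 1)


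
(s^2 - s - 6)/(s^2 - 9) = (s + 2)/(s + 3)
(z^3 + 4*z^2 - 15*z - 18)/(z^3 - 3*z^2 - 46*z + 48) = (z^2 - 2*z - 3)/(z^2 - 9*z + 8)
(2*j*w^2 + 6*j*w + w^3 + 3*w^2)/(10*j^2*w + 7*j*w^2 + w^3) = (w + 3)/(5*j + w)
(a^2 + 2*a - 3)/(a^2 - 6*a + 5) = (a + 3)/(a - 5)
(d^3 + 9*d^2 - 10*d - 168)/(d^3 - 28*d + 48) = (d + 7)/(d - 2)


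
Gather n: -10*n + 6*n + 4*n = 0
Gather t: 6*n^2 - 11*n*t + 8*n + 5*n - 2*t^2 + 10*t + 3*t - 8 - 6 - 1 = 6*n^2 + 13*n - 2*t^2 + t*(13 - 11*n) - 15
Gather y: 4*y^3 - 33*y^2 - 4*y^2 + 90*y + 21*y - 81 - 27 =4*y^3 - 37*y^2 + 111*y - 108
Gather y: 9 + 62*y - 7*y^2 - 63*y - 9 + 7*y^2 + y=0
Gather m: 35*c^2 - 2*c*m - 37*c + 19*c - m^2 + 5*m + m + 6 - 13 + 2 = 35*c^2 - 18*c - m^2 + m*(6 - 2*c) - 5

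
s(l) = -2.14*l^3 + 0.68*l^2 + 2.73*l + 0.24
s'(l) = -6.42*l^2 + 1.36*l + 2.73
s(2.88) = -37.38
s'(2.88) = -46.60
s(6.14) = -452.72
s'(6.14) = -230.95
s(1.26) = 0.48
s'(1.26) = -5.75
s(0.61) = 1.67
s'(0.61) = 1.17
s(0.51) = 1.53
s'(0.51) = 1.75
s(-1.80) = 10.01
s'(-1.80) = -20.52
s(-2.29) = 23.25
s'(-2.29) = -34.05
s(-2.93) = 51.91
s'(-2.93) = -56.37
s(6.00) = -421.14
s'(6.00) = -220.23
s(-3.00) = 55.95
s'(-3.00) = -59.13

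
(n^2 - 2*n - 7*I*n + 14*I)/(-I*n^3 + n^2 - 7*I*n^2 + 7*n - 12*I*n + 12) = (I*n^2 + n*(7 - 2*I) - 14)/(n^3 + n^2*(7 + I) + n*(12 + 7*I) + 12*I)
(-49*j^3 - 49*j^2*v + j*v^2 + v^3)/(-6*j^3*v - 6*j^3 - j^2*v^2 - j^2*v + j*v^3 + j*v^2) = (49*j^3 + 49*j^2*v - j*v^2 - v^3)/(j*(6*j^2*v + 6*j^2 + j*v^2 + j*v - v^3 - v^2))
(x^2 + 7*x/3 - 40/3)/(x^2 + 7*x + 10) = (x - 8/3)/(x + 2)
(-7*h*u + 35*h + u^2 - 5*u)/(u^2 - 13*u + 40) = (-7*h + u)/(u - 8)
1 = 1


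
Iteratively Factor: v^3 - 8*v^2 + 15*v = (v - 5)*(v^2 - 3*v) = (v - 5)*(v - 3)*(v)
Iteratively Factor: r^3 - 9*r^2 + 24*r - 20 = (r - 2)*(r^2 - 7*r + 10) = (r - 2)^2*(r - 5)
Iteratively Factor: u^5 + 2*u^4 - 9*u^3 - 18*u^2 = (u)*(u^4 + 2*u^3 - 9*u^2 - 18*u) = u^2*(u^3 + 2*u^2 - 9*u - 18) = u^2*(u + 3)*(u^2 - u - 6) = u^2*(u + 2)*(u + 3)*(u - 3)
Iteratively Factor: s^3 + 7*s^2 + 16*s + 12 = (s + 2)*(s^2 + 5*s + 6) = (s + 2)*(s + 3)*(s + 2)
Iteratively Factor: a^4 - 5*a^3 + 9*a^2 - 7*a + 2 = (a - 1)*(a^3 - 4*a^2 + 5*a - 2) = (a - 1)^2*(a^2 - 3*a + 2) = (a - 2)*(a - 1)^2*(a - 1)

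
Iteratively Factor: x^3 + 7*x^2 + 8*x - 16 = (x + 4)*(x^2 + 3*x - 4) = (x + 4)^2*(x - 1)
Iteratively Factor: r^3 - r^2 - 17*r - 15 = (r + 1)*(r^2 - 2*r - 15) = (r - 5)*(r + 1)*(r + 3)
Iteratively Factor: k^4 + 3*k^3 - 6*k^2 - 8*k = (k + 4)*(k^3 - k^2 - 2*k) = (k - 2)*(k + 4)*(k^2 + k) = k*(k - 2)*(k + 4)*(k + 1)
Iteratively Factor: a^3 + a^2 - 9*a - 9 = (a + 1)*(a^2 - 9) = (a + 1)*(a + 3)*(a - 3)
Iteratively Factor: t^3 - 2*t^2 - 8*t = (t - 4)*(t^2 + 2*t) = t*(t - 4)*(t + 2)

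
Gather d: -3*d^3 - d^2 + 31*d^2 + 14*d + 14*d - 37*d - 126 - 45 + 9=-3*d^3 + 30*d^2 - 9*d - 162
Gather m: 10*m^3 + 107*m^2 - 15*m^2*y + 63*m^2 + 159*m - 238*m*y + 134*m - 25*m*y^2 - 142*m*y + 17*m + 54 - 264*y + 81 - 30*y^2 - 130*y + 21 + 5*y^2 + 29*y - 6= 10*m^3 + m^2*(170 - 15*y) + m*(-25*y^2 - 380*y + 310) - 25*y^2 - 365*y + 150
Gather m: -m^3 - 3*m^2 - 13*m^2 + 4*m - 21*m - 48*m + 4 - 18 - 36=-m^3 - 16*m^2 - 65*m - 50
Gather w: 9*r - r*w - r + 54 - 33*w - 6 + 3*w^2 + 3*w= 8*r + 3*w^2 + w*(-r - 30) + 48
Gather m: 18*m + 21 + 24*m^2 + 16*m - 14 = 24*m^2 + 34*m + 7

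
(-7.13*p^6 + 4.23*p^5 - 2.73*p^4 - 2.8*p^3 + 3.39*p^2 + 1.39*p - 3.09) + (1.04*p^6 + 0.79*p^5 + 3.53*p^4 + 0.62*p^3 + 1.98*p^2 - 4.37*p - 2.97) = -6.09*p^6 + 5.02*p^5 + 0.8*p^4 - 2.18*p^3 + 5.37*p^2 - 2.98*p - 6.06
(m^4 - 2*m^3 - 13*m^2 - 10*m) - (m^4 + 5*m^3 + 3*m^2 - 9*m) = -7*m^3 - 16*m^2 - m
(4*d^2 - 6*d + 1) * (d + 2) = 4*d^3 + 2*d^2 - 11*d + 2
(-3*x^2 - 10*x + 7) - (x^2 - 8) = -4*x^2 - 10*x + 15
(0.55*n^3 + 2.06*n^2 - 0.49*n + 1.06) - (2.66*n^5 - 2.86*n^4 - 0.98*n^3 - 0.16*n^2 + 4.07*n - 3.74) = -2.66*n^5 + 2.86*n^4 + 1.53*n^3 + 2.22*n^2 - 4.56*n + 4.8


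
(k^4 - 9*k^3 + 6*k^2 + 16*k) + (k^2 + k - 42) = k^4 - 9*k^3 + 7*k^2 + 17*k - 42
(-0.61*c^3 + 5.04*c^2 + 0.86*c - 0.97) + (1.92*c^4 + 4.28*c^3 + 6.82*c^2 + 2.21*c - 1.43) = 1.92*c^4 + 3.67*c^3 + 11.86*c^2 + 3.07*c - 2.4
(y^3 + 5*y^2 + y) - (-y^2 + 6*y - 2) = y^3 + 6*y^2 - 5*y + 2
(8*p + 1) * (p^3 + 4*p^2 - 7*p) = 8*p^4 + 33*p^3 - 52*p^2 - 7*p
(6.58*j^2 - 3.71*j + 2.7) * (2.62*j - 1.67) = 17.2396*j^3 - 20.7088*j^2 + 13.2697*j - 4.509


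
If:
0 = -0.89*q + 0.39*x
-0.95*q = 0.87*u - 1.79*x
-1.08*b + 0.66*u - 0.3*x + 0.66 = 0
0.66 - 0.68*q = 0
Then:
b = 2.13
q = 0.97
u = 3.50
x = 2.21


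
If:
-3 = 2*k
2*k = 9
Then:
No Solution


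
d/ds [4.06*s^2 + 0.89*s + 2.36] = 8.12*s + 0.89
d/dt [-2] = 0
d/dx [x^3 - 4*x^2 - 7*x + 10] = 3*x^2 - 8*x - 7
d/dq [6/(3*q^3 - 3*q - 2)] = 18*(1 - 3*q^2)/(-3*q^3 + 3*q + 2)^2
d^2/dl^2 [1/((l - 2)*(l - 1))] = 2*((l - 2)^2 + (l - 2)*(l - 1) + (l - 1)^2)/((l - 2)^3*(l - 1)^3)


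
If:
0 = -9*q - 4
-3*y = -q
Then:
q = -4/9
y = -4/27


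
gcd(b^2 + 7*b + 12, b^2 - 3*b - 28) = b + 4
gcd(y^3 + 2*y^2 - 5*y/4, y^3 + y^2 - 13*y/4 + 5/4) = y^2 + 2*y - 5/4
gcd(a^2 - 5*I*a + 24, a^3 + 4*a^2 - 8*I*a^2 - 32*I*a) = a - 8*I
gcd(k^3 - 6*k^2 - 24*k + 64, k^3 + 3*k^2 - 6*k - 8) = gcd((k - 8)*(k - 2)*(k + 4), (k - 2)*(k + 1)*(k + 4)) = k^2 + 2*k - 8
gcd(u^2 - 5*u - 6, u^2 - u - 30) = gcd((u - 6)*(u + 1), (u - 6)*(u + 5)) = u - 6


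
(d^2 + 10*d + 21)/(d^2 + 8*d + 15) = (d + 7)/(d + 5)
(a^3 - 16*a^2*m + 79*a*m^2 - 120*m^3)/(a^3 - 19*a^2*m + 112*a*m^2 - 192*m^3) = (a - 5*m)/(a - 8*m)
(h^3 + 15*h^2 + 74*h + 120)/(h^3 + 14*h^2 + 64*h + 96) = (h + 5)/(h + 4)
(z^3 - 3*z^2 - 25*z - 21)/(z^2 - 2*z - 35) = (z^2 + 4*z + 3)/(z + 5)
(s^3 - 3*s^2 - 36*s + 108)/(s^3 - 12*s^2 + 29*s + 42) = (s^2 + 3*s - 18)/(s^2 - 6*s - 7)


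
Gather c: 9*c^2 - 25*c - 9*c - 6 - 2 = 9*c^2 - 34*c - 8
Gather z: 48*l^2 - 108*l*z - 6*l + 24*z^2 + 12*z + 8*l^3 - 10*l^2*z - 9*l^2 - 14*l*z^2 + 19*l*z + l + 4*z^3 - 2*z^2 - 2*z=8*l^3 + 39*l^2 - 5*l + 4*z^3 + z^2*(22 - 14*l) + z*(-10*l^2 - 89*l + 10)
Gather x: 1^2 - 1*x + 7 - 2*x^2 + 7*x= -2*x^2 + 6*x + 8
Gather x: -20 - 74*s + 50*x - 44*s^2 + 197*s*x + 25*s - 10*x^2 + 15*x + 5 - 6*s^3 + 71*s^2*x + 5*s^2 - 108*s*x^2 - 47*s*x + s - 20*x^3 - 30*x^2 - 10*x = -6*s^3 - 39*s^2 - 48*s - 20*x^3 + x^2*(-108*s - 40) + x*(71*s^2 + 150*s + 55) - 15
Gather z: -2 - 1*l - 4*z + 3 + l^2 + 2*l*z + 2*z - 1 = l^2 - l + z*(2*l - 2)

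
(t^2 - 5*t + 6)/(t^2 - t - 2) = (t - 3)/(t + 1)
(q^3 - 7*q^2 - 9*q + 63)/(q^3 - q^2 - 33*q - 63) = (q - 3)/(q + 3)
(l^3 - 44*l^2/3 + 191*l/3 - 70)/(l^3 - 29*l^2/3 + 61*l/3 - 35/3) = (l - 6)/(l - 1)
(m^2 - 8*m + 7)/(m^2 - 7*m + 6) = (m - 7)/(m - 6)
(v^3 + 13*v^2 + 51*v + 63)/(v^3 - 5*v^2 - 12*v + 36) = (v^2 + 10*v + 21)/(v^2 - 8*v + 12)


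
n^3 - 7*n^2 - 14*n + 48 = (n - 8)*(n - 2)*(n + 3)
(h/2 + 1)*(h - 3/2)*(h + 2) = h^3/2 + 5*h^2/4 - h - 3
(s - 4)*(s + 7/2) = s^2 - s/2 - 14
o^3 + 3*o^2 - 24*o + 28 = (o - 2)^2*(o + 7)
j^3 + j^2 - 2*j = j*(j - 1)*(j + 2)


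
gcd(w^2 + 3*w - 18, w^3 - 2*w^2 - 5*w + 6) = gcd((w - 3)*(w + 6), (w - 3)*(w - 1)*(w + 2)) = w - 3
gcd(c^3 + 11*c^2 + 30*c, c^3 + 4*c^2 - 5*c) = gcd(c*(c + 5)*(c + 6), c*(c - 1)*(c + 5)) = c^2 + 5*c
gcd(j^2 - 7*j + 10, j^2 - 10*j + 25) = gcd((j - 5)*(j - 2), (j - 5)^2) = j - 5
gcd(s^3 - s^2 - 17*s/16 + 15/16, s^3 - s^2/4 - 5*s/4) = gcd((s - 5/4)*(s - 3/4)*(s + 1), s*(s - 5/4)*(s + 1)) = s^2 - s/4 - 5/4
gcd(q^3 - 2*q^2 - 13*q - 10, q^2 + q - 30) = q - 5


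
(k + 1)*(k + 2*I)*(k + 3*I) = k^3 + k^2 + 5*I*k^2 - 6*k + 5*I*k - 6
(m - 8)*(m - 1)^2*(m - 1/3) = m^4 - 31*m^3/3 + 61*m^2/3 - 41*m/3 + 8/3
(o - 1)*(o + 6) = o^2 + 5*o - 6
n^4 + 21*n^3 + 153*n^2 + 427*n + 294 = (n + 1)*(n + 6)*(n + 7)^2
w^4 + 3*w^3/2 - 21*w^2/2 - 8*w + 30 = (w - 2)^2*(w + 5/2)*(w + 3)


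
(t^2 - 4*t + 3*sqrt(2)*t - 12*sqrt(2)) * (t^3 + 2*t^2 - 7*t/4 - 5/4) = t^5 - 2*t^4 + 3*sqrt(2)*t^4 - 39*t^3/4 - 6*sqrt(2)*t^3 - 117*sqrt(2)*t^2/4 + 23*t^2/4 + 5*t + 69*sqrt(2)*t/4 + 15*sqrt(2)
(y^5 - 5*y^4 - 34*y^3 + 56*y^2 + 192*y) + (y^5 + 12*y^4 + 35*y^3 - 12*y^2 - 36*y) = 2*y^5 + 7*y^4 + y^3 + 44*y^2 + 156*y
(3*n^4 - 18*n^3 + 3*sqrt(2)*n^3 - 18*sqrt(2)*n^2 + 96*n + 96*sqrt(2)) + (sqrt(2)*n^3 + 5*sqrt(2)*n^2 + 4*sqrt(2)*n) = 3*n^4 - 18*n^3 + 4*sqrt(2)*n^3 - 13*sqrt(2)*n^2 + 4*sqrt(2)*n + 96*n + 96*sqrt(2)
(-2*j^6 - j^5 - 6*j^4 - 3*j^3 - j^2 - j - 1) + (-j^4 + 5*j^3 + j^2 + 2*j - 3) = -2*j^6 - j^5 - 7*j^4 + 2*j^3 + j - 4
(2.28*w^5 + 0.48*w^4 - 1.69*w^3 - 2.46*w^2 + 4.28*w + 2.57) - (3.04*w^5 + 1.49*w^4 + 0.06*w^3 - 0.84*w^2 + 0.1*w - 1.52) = -0.76*w^5 - 1.01*w^4 - 1.75*w^3 - 1.62*w^2 + 4.18*w + 4.09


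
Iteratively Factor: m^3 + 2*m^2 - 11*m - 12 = (m - 3)*(m^2 + 5*m + 4) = (m - 3)*(m + 4)*(m + 1)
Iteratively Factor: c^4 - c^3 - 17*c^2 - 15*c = (c + 3)*(c^3 - 4*c^2 - 5*c) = c*(c + 3)*(c^2 - 4*c - 5) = c*(c - 5)*(c + 3)*(c + 1)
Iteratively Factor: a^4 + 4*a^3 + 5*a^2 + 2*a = (a)*(a^3 + 4*a^2 + 5*a + 2) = a*(a + 2)*(a^2 + 2*a + 1) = a*(a + 1)*(a + 2)*(a + 1)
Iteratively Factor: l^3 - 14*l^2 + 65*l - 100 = (l - 4)*(l^2 - 10*l + 25) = (l - 5)*(l - 4)*(l - 5)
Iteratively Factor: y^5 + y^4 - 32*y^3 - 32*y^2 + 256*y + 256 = (y + 4)*(y^4 - 3*y^3 - 20*y^2 + 48*y + 64) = (y - 4)*(y + 4)*(y^3 + y^2 - 16*y - 16) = (y - 4)*(y + 4)^2*(y^2 - 3*y - 4) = (y - 4)^2*(y + 4)^2*(y + 1)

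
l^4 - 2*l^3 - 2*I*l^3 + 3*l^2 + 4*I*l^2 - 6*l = l*(l - 2)*(l - 3*I)*(l + I)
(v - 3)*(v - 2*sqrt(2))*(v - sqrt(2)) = v^3 - 3*sqrt(2)*v^2 - 3*v^2 + 4*v + 9*sqrt(2)*v - 12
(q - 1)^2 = q^2 - 2*q + 1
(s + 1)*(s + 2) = s^2 + 3*s + 2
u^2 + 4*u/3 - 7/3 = (u - 1)*(u + 7/3)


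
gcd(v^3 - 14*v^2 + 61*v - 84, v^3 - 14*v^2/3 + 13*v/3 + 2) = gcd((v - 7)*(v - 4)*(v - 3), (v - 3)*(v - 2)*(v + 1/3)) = v - 3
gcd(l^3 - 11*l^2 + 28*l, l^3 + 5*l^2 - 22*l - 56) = l - 4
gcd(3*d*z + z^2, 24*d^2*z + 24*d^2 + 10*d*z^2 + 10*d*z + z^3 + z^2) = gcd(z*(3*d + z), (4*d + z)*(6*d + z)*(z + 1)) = 1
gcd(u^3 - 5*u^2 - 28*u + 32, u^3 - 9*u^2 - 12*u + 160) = u^2 - 4*u - 32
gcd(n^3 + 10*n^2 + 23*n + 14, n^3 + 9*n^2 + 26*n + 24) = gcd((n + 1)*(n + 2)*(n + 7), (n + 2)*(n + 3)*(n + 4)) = n + 2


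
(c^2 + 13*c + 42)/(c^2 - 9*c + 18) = (c^2 + 13*c + 42)/(c^2 - 9*c + 18)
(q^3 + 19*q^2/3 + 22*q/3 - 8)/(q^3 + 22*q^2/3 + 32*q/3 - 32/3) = (q + 3)/(q + 4)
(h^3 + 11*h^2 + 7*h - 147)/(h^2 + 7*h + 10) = (h^3 + 11*h^2 + 7*h - 147)/(h^2 + 7*h + 10)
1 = 1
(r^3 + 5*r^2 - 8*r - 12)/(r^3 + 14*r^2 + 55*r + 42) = (r - 2)/(r + 7)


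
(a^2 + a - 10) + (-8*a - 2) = a^2 - 7*a - 12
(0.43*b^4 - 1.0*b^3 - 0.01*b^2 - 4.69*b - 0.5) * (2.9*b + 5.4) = 1.247*b^5 - 0.578*b^4 - 5.429*b^3 - 13.655*b^2 - 26.776*b - 2.7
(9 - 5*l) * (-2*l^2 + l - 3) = 10*l^3 - 23*l^2 + 24*l - 27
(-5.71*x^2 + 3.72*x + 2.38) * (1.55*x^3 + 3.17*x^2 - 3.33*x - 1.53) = -8.8505*x^5 - 12.3347*x^4 + 34.4957*x^3 + 3.8933*x^2 - 13.617*x - 3.6414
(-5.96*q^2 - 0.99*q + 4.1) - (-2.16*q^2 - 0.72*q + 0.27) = -3.8*q^2 - 0.27*q + 3.83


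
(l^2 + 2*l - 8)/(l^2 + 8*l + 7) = (l^2 + 2*l - 8)/(l^2 + 8*l + 7)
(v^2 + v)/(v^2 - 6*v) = (v + 1)/(v - 6)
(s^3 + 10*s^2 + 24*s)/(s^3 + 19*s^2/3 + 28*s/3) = 3*(s + 6)/(3*s + 7)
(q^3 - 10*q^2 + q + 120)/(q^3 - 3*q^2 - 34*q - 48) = (q - 5)/(q + 2)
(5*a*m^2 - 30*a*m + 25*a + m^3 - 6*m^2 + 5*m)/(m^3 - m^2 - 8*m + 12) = (5*a*m^2 - 30*a*m + 25*a + m^3 - 6*m^2 + 5*m)/(m^3 - m^2 - 8*m + 12)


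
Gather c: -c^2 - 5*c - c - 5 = -c^2 - 6*c - 5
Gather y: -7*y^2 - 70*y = -7*y^2 - 70*y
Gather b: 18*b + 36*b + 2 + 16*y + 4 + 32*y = 54*b + 48*y + 6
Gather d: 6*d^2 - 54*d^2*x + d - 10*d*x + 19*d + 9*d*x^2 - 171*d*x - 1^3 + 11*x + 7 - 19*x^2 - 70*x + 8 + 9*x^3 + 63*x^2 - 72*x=d^2*(6 - 54*x) + d*(9*x^2 - 181*x + 20) + 9*x^3 + 44*x^2 - 131*x + 14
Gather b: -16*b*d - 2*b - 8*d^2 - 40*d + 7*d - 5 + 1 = b*(-16*d - 2) - 8*d^2 - 33*d - 4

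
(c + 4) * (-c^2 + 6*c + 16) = -c^3 + 2*c^2 + 40*c + 64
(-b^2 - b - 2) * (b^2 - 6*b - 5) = -b^4 + 5*b^3 + 9*b^2 + 17*b + 10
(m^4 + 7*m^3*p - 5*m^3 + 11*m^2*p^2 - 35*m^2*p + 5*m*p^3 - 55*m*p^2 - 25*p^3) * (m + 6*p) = m^5 + 13*m^4*p - 5*m^4 + 53*m^3*p^2 - 65*m^3*p + 71*m^2*p^3 - 265*m^2*p^2 + 30*m*p^4 - 355*m*p^3 - 150*p^4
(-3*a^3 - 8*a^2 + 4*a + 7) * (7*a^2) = -21*a^5 - 56*a^4 + 28*a^3 + 49*a^2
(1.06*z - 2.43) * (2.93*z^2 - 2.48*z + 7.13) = 3.1058*z^3 - 9.7487*z^2 + 13.5842*z - 17.3259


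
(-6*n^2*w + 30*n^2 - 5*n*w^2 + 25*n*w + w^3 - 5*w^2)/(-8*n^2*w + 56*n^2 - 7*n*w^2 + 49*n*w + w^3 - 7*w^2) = (-6*n*w + 30*n + w^2 - 5*w)/(-8*n*w + 56*n + w^2 - 7*w)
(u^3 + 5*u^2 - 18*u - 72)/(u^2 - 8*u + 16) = (u^2 + 9*u + 18)/(u - 4)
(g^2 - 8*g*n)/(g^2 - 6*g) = (g - 8*n)/(g - 6)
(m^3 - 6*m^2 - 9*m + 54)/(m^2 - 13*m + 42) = (m^2 - 9)/(m - 7)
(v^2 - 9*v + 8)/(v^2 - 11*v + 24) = (v - 1)/(v - 3)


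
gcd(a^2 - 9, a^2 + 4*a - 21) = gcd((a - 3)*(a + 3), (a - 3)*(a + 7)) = a - 3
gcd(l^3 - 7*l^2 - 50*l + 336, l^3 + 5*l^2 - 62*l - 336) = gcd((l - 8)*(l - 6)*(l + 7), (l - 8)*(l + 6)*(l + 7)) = l^2 - l - 56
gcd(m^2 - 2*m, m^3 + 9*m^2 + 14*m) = m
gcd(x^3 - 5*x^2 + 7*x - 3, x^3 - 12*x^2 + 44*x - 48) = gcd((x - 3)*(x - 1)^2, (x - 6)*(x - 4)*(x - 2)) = 1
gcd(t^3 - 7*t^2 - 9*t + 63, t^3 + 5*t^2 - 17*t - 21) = t - 3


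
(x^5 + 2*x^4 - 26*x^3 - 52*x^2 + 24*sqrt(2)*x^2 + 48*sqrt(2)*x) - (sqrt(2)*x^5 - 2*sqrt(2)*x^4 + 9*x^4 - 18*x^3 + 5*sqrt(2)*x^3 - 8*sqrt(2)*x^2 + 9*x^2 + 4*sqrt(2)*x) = -sqrt(2)*x^5 + x^5 - 7*x^4 + 2*sqrt(2)*x^4 - 8*x^3 - 5*sqrt(2)*x^3 - 61*x^2 + 32*sqrt(2)*x^2 + 44*sqrt(2)*x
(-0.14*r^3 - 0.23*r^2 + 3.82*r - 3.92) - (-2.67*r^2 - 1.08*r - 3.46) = -0.14*r^3 + 2.44*r^2 + 4.9*r - 0.46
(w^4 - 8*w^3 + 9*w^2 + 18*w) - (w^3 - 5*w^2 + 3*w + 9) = w^4 - 9*w^3 + 14*w^2 + 15*w - 9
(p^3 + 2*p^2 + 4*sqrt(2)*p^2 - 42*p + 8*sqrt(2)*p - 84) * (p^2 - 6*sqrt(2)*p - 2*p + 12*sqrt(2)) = p^5 - 2*sqrt(2)*p^4 - 94*p^3 + 260*sqrt(2)*p^2 + 360*p - 1008*sqrt(2)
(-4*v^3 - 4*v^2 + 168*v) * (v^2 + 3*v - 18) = -4*v^5 - 16*v^4 + 228*v^3 + 576*v^2 - 3024*v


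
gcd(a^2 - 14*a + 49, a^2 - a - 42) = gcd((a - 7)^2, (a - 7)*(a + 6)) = a - 7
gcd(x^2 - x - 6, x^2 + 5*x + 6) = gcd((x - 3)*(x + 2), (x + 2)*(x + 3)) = x + 2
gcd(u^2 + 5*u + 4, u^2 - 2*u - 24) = u + 4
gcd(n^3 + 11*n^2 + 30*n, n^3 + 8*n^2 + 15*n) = n^2 + 5*n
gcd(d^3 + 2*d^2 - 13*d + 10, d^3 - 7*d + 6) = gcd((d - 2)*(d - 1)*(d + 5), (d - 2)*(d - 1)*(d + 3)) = d^2 - 3*d + 2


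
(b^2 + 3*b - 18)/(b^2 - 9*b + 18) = (b + 6)/(b - 6)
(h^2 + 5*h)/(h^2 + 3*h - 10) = h/(h - 2)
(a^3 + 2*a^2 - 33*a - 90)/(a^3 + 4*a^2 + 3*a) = (a^2 - a - 30)/(a*(a + 1))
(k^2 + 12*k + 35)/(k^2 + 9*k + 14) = (k + 5)/(k + 2)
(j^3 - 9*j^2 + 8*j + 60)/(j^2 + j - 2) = (j^2 - 11*j + 30)/(j - 1)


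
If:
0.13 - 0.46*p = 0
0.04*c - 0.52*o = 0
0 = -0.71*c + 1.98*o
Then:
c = 0.00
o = 0.00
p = 0.28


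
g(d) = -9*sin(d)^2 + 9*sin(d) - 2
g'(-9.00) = -14.96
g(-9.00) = -7.24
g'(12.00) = 15.74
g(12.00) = -9.42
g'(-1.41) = 4.29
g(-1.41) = -19.65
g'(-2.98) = -11.74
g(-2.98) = -3.68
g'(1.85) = 2.29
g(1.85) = -1.66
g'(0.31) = 3.34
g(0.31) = -0.09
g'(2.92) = -4.92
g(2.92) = -0.46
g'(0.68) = -1.80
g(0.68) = 0.10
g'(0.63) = -1.30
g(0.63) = 0.18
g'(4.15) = -12.92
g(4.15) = -16.06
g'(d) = -18*sin(d)*cos(d) + 9*cos(d)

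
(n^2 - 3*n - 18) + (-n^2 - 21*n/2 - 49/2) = -27*n/2 - 85/2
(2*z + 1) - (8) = 2*z - 7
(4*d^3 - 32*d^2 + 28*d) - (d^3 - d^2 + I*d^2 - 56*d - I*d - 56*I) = 3*d^3 - 31*d^2 - I*d^2 + 84*d + I*d + 56*I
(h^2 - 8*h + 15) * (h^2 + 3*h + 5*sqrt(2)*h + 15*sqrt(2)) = h^4 - 5*h^3 + 5*sqrt(2)*h^3 - 25*sqrt(2)*h^2 - 9*h^2 - 45*sqrt(2)*h + 45*h + 225*sqrt(2)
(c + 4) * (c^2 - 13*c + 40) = c^3 - 9*c^2 - 12*c + 160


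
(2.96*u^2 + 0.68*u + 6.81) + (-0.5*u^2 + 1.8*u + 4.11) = 2.46*u^2 + 2.48*u + 10.92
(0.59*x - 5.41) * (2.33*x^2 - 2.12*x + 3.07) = 1.3747*x^3 - 13.8561*x^2 + 13.2805*x - 16.6087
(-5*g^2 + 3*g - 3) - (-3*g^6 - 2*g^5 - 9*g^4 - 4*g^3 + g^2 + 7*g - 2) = 3*g^6 + 2*g^5 + 9*g^4 + 4*g^3 - 6*g^2 - 4*g - 1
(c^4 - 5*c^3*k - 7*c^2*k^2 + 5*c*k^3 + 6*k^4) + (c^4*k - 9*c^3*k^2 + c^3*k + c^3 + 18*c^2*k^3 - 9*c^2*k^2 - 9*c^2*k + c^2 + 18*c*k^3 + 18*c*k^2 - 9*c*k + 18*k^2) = c^4*k + c^4 - 9*c^3*k^2 - 4*c^3*k + c^3 + 18*c^2*k^3 - 16*c^2*k^2 - 9*c^2*k + c^2 + 23*c*k^3 + 18*c*k^2 - 9*c*k + 6*k^4 + 18*k^2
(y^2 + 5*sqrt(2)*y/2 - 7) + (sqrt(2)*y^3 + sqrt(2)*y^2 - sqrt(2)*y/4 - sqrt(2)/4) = sqrt(2)*y^3 + y^2 + sqrt(2)*y^2 + 9*sqrt(2)*y/4 - 7 - sqrt(2)/4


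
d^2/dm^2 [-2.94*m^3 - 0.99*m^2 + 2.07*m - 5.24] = -17.64*m - 1.98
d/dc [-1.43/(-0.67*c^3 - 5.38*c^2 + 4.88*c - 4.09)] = (-2.8743*c^2 - 15.3868*c + 6.9784)/(0.67*c^3 + 5.38*c^2 - 4.88*c + 4.09)^2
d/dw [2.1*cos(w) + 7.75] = -2.1*sin(w)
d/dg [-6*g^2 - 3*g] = -12*g - 3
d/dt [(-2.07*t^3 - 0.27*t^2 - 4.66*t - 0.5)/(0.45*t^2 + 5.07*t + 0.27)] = (-0.9315*t^4 - 20.9898*t^3 - 0.9486*t^2 + 0.304199999999998*t + 1.2768)/(0.2025*t^4 + 4.563*t^3 + 25.9479*t^2 + 2.7378*t + 0.0729)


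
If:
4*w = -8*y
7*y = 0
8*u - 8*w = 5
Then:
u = 5/8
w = 0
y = 0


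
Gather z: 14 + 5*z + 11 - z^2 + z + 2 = -z^2 + 6*z + 27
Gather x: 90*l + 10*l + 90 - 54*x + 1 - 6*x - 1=100*l - 60*x + 90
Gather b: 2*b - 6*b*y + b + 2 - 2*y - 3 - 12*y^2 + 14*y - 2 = b*(3 - 6*y) - 12*y^2 + 12*y - 3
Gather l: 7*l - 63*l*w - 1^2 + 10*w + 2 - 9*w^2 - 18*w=l*(7 - 63*w) - 9*w^2 - 8*w + 1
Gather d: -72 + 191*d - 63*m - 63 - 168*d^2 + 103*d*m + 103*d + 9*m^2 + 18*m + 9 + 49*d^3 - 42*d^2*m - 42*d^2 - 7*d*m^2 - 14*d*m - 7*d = 49*d^3 + d^2*(-42*m - 210) + d*(-7*m^2 + 89*m + 287) + 9*m^2 - 45*m - 126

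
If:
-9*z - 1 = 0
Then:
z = -1/9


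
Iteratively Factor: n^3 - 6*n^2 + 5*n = (n)*(n^2 - 6*n + 5) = n*(n - 1)*(n - 5)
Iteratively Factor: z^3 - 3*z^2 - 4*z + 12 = (z - 2)*(z^2 - z - 6) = (z - 2)*(z + 2)*(z - 3)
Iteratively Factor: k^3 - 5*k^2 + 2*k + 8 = (k + 1)*(k^2 - 6*k + 8) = (k - 4)*(k + 1)*(k - 2)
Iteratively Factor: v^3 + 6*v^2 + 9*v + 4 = (v + 1)*(v^2 + 5*v + 4) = (v + 1)*(v + 4)*(v + 1)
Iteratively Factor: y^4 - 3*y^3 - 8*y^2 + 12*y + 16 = (y + 1)*(y^3 - 4*y^2 - 4*y + 16) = (y + 1)*(y + 2)*(y^2 - 6*y + 8) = (y - 4)*(y + 1)*(y + 2)*(y - 2)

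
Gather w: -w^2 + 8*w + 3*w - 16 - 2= -w^2 + 11*w - 18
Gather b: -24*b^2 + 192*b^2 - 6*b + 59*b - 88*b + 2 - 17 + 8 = 168*b^2 - 35*b - 7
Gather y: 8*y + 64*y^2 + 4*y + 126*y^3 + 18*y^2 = 126*y^3 + 82*y^2 + 12*y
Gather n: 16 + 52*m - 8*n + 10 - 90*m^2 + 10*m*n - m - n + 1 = -90*m^2 + 51*m + n*(10*m - 9) + 27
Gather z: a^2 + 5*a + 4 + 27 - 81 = a^2 + 5*a - 50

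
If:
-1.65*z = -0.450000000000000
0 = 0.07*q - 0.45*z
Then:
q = 1.75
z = 0.27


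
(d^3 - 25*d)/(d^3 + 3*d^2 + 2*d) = (d^2 - 25)/(d^2 + 3*d + 2)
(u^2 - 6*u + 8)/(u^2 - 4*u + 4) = (u - 4)/(u - 2)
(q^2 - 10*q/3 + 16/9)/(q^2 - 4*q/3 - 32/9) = (3*q - 2)/(3*q + 4)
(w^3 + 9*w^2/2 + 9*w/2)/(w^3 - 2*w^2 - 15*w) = (w + 3/2)/(w - 5)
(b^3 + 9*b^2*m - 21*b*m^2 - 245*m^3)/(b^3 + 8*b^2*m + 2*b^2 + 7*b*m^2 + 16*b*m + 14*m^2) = (b^2 + 2*b*m - 35*m^2)/(b^2 + b*m + 2*b + 2*m)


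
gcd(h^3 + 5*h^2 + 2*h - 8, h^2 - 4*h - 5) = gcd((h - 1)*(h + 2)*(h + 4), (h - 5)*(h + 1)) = 1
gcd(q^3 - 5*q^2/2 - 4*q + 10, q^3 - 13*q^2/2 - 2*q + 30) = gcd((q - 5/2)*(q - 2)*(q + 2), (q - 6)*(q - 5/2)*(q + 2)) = q^2 - q/2 - 5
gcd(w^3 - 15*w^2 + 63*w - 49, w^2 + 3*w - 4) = w - 1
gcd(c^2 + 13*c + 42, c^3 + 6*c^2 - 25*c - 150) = c + 6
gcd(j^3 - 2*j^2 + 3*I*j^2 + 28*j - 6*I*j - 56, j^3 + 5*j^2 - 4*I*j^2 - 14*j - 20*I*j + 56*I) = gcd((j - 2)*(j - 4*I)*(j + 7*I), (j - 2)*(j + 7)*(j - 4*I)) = j^2 + j*(-2 - 4*I) + 8*I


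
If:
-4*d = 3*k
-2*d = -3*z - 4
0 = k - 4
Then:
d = -3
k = 4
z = -10/3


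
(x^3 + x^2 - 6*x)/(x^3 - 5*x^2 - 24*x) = (x - 2)/(x - 8)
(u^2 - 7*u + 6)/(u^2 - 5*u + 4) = (u - 6)/(u - 4)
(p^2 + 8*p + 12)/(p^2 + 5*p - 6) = (p + 2)/(p - 1)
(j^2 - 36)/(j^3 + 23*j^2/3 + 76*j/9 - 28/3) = 9*(j - 6)/(9*j^2 + 15*j - 14)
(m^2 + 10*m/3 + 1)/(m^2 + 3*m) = (m + 1/3)/m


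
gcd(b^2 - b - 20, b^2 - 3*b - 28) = b + 4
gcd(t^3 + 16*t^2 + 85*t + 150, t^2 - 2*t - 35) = t + 5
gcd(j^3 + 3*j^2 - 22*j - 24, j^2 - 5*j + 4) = j - 4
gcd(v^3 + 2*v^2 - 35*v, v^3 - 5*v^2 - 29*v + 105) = 1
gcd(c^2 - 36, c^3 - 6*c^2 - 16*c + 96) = c - 6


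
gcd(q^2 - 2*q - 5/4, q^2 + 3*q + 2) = 1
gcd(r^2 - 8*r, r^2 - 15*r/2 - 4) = r - 8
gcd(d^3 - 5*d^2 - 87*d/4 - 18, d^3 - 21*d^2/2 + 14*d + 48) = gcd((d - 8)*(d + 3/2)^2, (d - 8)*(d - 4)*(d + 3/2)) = d^2 - 13*d/2 - 12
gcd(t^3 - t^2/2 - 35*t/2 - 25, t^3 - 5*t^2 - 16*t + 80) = t - 5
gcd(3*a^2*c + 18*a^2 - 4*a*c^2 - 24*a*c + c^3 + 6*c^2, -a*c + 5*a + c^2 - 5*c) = a - c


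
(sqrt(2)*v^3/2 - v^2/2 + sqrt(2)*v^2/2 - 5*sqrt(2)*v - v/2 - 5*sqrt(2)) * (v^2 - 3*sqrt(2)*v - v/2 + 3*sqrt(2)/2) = sqrt(2)*v^5/2 - 7*v^4/2 + sqrt(2)*v^4/4 - 15*sqrt(2)*v^3/4 - 7*v^3/4 - 7*sqrt(2)*v^2/4 + 127*v^2/4 + 7*sqrt(2)*v/4 + 15*v - 15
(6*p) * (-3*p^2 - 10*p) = -18*p^3 - 60*p^2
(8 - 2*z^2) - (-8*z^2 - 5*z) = 6*z^2 + 5*z + 8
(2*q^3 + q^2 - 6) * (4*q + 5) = 8*q^4 + 14*q^3 + 5*q^2 - 24*q - 30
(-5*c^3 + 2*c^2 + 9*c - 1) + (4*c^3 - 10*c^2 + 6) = -c^3 - 8*c^2 + 9*c + 5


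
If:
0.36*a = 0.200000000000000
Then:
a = 0.56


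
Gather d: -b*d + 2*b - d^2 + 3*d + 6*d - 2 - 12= 2*b - d^2 + d*(9 - b) - 14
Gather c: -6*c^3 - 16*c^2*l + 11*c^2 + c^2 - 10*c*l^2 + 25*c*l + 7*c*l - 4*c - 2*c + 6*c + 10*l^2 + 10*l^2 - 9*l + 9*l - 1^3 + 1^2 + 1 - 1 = -6*c^3 + c^2*(12 - 16*l) + c*(-10*l^2 + 32*l) + 20*l^2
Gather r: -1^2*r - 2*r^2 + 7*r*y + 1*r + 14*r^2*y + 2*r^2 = 14*r^2*y + 7*r*y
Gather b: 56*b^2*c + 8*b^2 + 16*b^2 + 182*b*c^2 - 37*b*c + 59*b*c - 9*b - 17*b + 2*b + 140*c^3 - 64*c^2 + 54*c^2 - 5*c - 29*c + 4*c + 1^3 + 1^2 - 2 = b^2*(56*c + 24) + b*(182*c^2 + 22*c - 24) + 140*c^3 - 10*c^2 - 30*c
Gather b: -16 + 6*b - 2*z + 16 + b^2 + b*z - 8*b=b^2 + b*(z - 2) - 2*z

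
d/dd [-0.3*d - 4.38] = -0.300000000000000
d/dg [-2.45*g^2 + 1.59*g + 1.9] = 1.59 - 4.9*g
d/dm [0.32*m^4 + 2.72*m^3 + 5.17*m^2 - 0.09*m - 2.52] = 1.28*m^3 + 8.16*m^2 + 10.34*m - 0.09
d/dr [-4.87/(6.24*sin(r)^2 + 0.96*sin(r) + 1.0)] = (60.7776*sin(r) + 4.6752)*cos(r)/(6.24*sin(r)^2 + 0.96*sin(r) + 1.0)^2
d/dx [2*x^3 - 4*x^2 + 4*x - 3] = 6*x^2 - 8*x + 4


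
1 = 1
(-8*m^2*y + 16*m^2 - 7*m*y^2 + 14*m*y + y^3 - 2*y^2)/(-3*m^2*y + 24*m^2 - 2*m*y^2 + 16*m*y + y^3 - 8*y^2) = (-8*m*y + 16*m + y^2 - 2*y)/(-3*m*y + 24*m + y^2 - 8*y)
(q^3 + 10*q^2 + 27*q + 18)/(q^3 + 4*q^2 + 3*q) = (q + 6)/q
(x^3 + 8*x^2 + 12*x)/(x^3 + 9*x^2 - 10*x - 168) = x*(x + 2)/(x^2 + 3*x - 28)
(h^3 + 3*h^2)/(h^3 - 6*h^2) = (h + 3)/(h - 6)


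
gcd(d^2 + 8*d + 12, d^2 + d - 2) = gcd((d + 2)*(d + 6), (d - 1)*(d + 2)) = d + 2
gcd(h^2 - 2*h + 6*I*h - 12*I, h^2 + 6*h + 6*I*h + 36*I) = h + 6*I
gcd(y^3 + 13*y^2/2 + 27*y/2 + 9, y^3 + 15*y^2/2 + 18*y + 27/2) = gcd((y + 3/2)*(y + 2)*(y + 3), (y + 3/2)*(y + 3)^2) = y^2 + 9*y/2 + 9/2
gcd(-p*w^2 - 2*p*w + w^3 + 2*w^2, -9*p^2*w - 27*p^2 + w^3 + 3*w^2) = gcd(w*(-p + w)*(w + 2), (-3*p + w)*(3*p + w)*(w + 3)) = 1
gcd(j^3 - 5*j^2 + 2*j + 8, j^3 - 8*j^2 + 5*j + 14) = j^2 - j - 2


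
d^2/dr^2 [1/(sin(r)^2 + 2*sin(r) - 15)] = 2*(-2*sin(r)^4 - 3*sin(r)^3 - 29*sin(r)^2 - 9*sin(r) + 19)/(sin(r)^2 + 2*sin(r) - 15)^3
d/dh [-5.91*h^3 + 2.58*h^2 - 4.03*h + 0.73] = -17.73*h^2 + 5.16*h - 4.03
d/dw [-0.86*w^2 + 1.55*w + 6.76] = 1.55 - 1.72*w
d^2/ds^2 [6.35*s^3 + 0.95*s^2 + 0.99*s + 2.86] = 38.1*s + 1.9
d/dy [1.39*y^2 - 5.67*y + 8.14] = 2.78*y - 5.67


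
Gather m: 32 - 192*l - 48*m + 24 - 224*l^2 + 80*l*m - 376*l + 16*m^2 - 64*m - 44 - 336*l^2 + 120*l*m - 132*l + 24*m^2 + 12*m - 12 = -560*l^2 - 700*l + 40*m^2 + m*(200*l - 100)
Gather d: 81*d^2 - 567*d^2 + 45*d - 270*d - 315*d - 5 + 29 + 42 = -486*d^2 - 540*d + 66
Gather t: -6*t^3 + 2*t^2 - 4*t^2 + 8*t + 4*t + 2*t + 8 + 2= -6*t^3 - 2*t^2 + 14*t + 10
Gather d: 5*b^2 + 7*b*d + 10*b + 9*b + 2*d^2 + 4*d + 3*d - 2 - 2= 5*b^2 + 19*b + 2*d^2 + d*(7*b + 7) - 4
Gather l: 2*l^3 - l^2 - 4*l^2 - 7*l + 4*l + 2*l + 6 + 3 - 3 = 2*l^3 - 5*l^2 - l + 6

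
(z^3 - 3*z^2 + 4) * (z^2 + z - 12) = z^5 - 2*z^4 - 15*z^3 + 40*z^2 + 4*z - 48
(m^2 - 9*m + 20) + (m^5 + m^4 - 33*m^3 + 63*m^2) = m^5 + m^4 - 33*m^3 + 64*m^2 - 9*m + 20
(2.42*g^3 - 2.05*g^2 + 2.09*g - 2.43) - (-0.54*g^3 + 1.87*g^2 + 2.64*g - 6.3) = 2.96*g^3 - 3.92*g^2 - 0.55*g + 3.87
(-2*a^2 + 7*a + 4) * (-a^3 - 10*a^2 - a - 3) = 2*a^5 + 13*a^4 - 72*a^3 - 41*a^2 - 25*a - 12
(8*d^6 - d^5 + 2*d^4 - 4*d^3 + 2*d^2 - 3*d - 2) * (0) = 0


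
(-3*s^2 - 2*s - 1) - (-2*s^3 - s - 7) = 2*s^3 - 3*s^2 - s + 6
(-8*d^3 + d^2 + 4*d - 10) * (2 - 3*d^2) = 24*d^5 - 3*d^4 - 28*d^3 + 32*d^2 + 8*d - 20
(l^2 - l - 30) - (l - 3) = l^2 - 2*l - 27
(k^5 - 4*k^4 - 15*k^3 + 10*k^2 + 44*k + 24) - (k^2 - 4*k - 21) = k^5 - 4*k^4 - 15*k^3 + 9*k^2 + 48*k + 45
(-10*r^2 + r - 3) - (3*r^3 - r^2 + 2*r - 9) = -3*r^3 - 9*r^2 - r + 6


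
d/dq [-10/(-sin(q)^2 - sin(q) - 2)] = -10*(2*sin(q) + 1)*cos(q)/(sin(q)^2 + sin(q) + 2)^2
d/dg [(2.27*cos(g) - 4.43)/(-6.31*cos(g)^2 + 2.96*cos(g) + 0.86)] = (-14.3237*cos(g)^2 + 55.9066*cos(g) - 15.065)*sin(g)/(39.8161*cos(g)^4 - 37.3552*cos(g)^3 - 2.0916*cos(g)^2 + 5.0912*cos(g) + 0.7396)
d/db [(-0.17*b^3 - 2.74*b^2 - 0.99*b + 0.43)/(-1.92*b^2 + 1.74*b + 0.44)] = (0.3264*b^4 - 0.5916*b^3 - 6.8928*b^2 - 0.76*b - 1.1838)/(3.6864*b^4 - 6.6816*b^3 + 1.338*b^2 + 1.5312*b + 0.1936)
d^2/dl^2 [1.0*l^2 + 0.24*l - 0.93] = 2.00000000000000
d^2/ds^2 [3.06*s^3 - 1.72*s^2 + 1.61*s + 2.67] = 18.36*s - 3.44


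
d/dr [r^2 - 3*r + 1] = 2*r - 3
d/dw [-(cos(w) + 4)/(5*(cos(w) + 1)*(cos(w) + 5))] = (sin(w)^2 - 8*cos(w) - 20)*sin(w)/(5*(cos(w) + 1)^2*(cos(w) + 5)^2)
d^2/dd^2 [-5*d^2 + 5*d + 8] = -10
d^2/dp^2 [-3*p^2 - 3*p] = -6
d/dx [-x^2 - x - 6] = -2*x - 1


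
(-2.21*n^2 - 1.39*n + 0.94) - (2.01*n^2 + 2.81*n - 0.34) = -4.22*n^2 - 4.2*n + 1.28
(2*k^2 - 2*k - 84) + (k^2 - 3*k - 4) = 3*k^2 - 5*k - 88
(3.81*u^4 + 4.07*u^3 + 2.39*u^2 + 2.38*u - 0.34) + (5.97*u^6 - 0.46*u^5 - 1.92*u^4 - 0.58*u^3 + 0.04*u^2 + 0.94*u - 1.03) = 5.97*u^6 - 0.46*u^5 + 1.89*u^4 + 3.49*u^3 + 2.43*u^2 + 3.32*u - 1.37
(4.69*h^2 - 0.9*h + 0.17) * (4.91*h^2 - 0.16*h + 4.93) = 23.0279*h^4 - 5.1694*h^3 + 24.1004*h^2 - 4.4642*h + 0.8381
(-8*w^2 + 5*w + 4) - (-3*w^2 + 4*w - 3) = -5*w^2 + w + 7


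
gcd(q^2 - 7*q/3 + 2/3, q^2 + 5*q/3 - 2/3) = q - 1/3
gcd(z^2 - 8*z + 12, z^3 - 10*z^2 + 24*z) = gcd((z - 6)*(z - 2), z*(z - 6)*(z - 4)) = z - 6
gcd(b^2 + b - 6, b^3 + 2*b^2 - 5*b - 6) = b^2 + b - 6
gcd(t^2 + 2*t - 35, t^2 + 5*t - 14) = t + 7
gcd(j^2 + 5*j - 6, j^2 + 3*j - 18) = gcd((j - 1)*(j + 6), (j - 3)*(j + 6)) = j + 6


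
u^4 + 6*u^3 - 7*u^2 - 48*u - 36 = (u - 3)*(u + 1)*(u + 2)*(u + 6)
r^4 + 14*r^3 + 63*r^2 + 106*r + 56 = (r + 1)*(r + 2)*(r + 4)*(r + 7)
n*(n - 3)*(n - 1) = n^3 - 4*n^2 + 3*n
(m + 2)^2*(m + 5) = m^3 + 9*m^2 + 24*m + 20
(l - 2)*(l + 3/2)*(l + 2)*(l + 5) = l^4 + 13*l^3/2 + 7*l^2/2 - 26*l - 30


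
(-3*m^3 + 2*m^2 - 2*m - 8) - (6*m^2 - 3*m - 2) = -3*m^3 - 4*m^2 + m - 6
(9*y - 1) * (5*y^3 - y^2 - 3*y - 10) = 45*y^4 - 14*y^3 - 26*y^2 - 87*y + 10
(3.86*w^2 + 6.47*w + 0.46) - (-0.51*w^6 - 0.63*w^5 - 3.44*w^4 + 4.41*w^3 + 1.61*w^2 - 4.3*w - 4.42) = 0.51*w^6 + 0.63*w^5 + 3.44*w^4 - 4.41*w^3 + 2.25*w^2 + 10.77*w + 4.88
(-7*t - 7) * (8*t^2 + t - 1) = -56*t^3 - 63*t^2 + 7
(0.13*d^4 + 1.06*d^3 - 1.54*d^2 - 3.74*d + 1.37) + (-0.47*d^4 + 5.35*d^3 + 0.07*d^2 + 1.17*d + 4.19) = -0.34*d^4 + 6.41*d^3 - 1.47*d^2 - 2.57*d + 5.56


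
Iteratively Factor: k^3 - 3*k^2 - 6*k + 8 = (k - 1)*(k^2 - 2*k - 8) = (k - 1)*(k + 2)*(k - 4)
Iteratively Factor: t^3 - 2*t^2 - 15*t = (t - 5)*(t^2 + 3*t) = (t - 5)*(t + 3)*(t)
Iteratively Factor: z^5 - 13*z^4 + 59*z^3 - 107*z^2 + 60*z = (z - 5)*(z^4 - 8*z^3 + 19*z^2 - 12*z) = (z - 5)*(z - 3)*(z^3 - 5*z^2 + 4*z) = z*(z - 5)*(z - 3)*(z^2 - 5*z + 4) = z*(z - 5)*(z - 3)*(z - 1)*(z - 4)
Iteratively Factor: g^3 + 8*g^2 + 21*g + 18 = (g + 3)*(g^2 + 5*g + 6) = (g + 2)*(g + 3)*(g + 3)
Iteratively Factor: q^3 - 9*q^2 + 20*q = (q - 5)*(q^2 - 4*q) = q*(q - 5)*(q - 4)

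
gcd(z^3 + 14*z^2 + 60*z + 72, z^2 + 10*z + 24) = z + 6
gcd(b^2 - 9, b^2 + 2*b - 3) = b + 3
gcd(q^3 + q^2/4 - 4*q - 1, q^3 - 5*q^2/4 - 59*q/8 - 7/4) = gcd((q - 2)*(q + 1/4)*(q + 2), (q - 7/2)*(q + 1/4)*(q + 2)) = q^2 + 9*q/4 + 1/2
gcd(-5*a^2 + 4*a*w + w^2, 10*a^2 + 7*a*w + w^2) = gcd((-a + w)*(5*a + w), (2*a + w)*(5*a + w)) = 5*a + w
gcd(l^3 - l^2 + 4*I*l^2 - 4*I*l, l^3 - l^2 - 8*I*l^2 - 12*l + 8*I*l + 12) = l - 1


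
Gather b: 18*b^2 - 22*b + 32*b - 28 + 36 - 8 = 18*b^2 + 10*b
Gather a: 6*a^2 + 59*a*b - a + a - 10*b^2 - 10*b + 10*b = 6*a^2 + 59*a*b - 10*b^2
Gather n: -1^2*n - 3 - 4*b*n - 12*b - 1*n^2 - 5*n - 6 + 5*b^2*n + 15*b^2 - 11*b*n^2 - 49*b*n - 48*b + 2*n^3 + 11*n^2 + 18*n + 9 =15*b^2 - 60*b + 2*n^3 + n^2*(10 - 11*b) + n*(5*b^2 - 53*b + 12)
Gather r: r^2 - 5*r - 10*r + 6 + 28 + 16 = r^2 - 15*r + 50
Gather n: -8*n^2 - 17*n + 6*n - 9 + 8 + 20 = -8*n^2 - 11*n + 19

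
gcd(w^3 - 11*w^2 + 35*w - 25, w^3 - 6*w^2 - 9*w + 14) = w - 1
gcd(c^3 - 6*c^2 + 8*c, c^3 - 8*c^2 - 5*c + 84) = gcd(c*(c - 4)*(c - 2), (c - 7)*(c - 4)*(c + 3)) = c - 4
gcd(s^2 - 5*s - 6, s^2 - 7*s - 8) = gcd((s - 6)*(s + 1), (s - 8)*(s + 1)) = s + 1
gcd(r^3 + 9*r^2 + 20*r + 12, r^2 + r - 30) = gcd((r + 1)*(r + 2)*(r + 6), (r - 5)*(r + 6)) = r + 6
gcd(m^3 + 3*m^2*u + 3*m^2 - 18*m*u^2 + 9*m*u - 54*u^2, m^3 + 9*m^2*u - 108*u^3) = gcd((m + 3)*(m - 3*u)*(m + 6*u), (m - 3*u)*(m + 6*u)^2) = -m^2 - 3*m*u + 18*u^2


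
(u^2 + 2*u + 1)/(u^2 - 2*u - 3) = (u + 1)/(u - 3)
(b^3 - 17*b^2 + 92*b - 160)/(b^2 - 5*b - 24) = (b^2 - 9*b + 20)/(b + 3)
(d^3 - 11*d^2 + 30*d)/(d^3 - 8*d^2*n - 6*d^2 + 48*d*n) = (d - 5)/(d - 8*n)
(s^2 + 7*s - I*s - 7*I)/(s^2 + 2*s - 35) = (s - I)/(s - 5)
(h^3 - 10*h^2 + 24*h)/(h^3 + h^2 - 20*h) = (h - 6)/(h + 5)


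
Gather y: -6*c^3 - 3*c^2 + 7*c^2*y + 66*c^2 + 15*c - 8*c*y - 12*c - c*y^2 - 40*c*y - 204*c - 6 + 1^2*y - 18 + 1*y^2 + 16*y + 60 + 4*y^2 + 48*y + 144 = -6*c^3 + 63*c^2 - 201*c + y^2*(5 - c) + y*(7*c^2 - 48*c + 65) + 180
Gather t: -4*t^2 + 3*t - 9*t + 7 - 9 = -4*t^2 - 6*t - 2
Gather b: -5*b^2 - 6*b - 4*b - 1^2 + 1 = -5*b^2 - 10*b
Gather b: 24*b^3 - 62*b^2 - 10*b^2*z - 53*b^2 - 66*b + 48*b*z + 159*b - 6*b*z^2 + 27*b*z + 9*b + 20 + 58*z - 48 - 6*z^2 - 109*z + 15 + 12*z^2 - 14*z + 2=24*b^3 + b^2*(-10*z - 115) + b*(-6*z^2 + 75*z + 102) + 6*z^2 - 65*z - 11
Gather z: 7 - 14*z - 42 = -14*z - 35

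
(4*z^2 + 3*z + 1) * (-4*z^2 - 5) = -16*z^4 - 12*z^3 - 24*z^2 - 15*z - 5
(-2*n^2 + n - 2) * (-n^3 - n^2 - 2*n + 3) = 2*n^5 + n^4 + 5*n^3 - 6*n^2 + 7*n - 6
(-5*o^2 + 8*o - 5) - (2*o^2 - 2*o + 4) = -7*o^2 + 10*o - 9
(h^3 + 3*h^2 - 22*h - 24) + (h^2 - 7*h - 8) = h^3 + 4*h^2 - 29*h - 32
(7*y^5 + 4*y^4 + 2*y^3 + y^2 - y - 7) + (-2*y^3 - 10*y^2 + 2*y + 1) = 7*y^5 + 4*y^4 - 9*y^2 + y - 6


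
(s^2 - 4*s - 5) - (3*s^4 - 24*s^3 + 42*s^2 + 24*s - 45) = -3*s^4 + 24*s^3 - 41*s^2 - 28*s + 40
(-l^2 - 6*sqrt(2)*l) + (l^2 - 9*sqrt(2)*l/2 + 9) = -21*sqrt(2)*l/2 + 9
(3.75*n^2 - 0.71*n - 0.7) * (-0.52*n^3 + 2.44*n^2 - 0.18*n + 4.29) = -1.95*n^5 + 9.5192*n^4 - 2.0434*n^3 + 14.5073*n^2 - 2.9199*n - 3.003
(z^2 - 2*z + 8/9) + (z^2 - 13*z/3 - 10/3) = 2*z^2 - 19*z/3 - 22/9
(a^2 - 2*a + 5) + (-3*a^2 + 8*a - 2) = -2*a^2 + 6*a + 3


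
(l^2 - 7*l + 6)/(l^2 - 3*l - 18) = (l - 1)/(l + 3)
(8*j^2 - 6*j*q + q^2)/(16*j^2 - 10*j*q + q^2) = (-4*j + q)/(-8*j + q)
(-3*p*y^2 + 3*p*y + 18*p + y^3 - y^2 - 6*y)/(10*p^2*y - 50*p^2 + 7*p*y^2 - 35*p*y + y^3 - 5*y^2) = (-3*p*y^2 + 3*p*y + 18*p + y^3 - y^2 - 6*y)/(10*p^2*y - 50*p^2 + 7*p*y^2 - 35*p*y + y^3 - 5*y^2)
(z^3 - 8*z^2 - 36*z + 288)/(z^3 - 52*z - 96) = (z - 6)/(z + 2)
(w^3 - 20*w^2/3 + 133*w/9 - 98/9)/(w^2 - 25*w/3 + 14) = (3*w^2 - 13*w + 14)/(3*(w - 6))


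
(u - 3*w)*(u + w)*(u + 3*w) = u^3 + u^2*w - 9*u*w^2 - 9*w^3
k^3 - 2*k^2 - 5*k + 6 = (k - 3)*(k - 1)*(k + 2)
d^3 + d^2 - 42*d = d*(d - 6)*(d + 7)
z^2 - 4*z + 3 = (z - 3)*(z - 1)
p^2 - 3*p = p*(p - 3)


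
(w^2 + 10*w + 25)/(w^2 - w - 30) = (w + 5)/(w - 6)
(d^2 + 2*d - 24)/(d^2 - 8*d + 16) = (d + 6)/(d - 4)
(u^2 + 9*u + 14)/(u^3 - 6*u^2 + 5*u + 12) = (u^2 + 9*u + 14)/(u^3 - 6*u^2 + 5*u + 12)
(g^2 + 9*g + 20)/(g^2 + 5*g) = (g + 4)/g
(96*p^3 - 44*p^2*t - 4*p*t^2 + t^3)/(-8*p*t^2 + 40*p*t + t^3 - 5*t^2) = (-12*p^2 + 4*p*t + t^2)/(t*(t - 5))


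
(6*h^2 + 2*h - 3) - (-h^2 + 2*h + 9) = 7*h^2 - 12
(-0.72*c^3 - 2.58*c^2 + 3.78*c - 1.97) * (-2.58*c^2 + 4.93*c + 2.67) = 1.8576*c^5 + 3.1068*c^4 - 24.3942*c^3 + 16.8294*c^2 + 0.3805*c - 5.2599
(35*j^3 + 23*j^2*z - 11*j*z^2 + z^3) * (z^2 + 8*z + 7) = 35*j^3*z^2 + 280*j^3*z + 245*j^3 + 23*j^2*z^3 + 184*j^2*z^2 + 161*j^2*z - 11*j*z^4 - 88*j*z^3 - 77*j*z^2 + z^5 + 8*z^4 + 7*z^3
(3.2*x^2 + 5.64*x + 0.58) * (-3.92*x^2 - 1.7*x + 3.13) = -12.544*x^4 - 27.5488*x^3 - 1.8456*x^2 + 16.6672*x + 1.8154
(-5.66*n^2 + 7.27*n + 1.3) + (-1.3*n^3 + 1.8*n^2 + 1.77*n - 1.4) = -1.3*n^3 - 3.86*n^2 + 9.04*n - 0.0999999999999999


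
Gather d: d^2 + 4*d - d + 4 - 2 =d^2 + 3*d + 2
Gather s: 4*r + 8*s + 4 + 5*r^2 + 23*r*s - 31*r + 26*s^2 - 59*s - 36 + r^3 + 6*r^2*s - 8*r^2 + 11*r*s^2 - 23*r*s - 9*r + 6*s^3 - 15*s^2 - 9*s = r^3 - 3*r^2 - 36*r + 6*s^3 + s^2*(11*r + 11) + s*(6*r^2 - 60) - 32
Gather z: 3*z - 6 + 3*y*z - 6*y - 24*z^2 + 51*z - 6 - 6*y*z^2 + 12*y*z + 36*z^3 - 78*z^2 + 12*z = -6*y + 36*z^3 + z^2*(-6*y - 102) + z*(15*y + 66) - 12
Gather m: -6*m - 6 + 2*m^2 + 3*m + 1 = 2*m^2 - 3*m - 5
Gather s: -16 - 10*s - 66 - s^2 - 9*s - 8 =-s^2 - 19*s - 90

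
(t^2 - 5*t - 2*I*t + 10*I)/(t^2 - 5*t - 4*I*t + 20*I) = (t - 2*I)/(t - 4*I)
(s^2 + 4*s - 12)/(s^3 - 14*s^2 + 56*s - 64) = (s + 6)/(s^2 - 12*s + 32)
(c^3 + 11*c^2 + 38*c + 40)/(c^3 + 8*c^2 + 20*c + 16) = (c + 5)/(c + 2)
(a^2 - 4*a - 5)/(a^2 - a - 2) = (a - 5)/(a - 2)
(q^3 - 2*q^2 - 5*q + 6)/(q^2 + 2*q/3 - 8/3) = 3*(q^2 - 4*q + 3)/(3*q - 4)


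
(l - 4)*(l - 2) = l^2 - 6*l + 8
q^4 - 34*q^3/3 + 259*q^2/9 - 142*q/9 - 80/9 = (q - 8)*(q - 2)*(q - 5/3)*(q + 1/3)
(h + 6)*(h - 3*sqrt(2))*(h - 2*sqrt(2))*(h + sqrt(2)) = h^4 - 4*sqrt(2)*h^3 + 6*h^3 - 24*sqrt(2)*h^2 + 2*h^2 + 12*h + 12*sqrt(2)*h + 72*sqrt(2)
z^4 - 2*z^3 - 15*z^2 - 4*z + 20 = (z - 5)*(z - 1)*(z + 2)^2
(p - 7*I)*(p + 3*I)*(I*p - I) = I*p^3 + 4*p^2 - I*p^2 - 4*p + 21*I*p - 21*I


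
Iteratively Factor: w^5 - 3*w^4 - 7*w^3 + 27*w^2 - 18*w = (w)*(w^4 - 3*w^3 - 7*w^2 + 27*w - 18) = w*(w - 2)*(w^3 - w^2 - 9*w + 9) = w*(w - 3)*(w - 2)*(w^2 + 2*w - 3) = w*(w - 3)*(w - 2)*(w - 1)*(w + 3)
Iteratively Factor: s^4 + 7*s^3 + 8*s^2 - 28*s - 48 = (s + 4)*(s^3 + 3*s^2 - 4*s - 12) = (s - 2)*(s + 4)*(s^2 + 5*s + 6) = (s - 2)*(s + 3)*(s + 4)*(s + 2)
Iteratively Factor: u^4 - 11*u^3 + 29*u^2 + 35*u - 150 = (u + 2)*(u^3 - 13*u^2 + 55*u - 75) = (u - 3)*(u + 2)*(u^2 - 10*u + 25) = (u - 5)*(u - 3)*(u + 2)*(u - 5)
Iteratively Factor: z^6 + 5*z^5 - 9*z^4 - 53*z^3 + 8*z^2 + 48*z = (z - 3)*(z^5 + 8*z^4 + 15*z^3 - 8*z^2 - 16*z) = (z - 3)*(z - 1)*(z^4 + 9*z^3 + 24*z^2 + 16*z) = z*(z - 3)*(z - 1)*(z^3 + 9*z^2 + 24*z + 16) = z*(z - 3)*(z - 1)*(z + 1)*(z^2 + 8*z + 16) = z*(z - 3)*(z - 1)*(z + 1)*(z + 4)*(z + 4)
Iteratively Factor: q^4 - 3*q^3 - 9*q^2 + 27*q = (q)*(q^3 - 3*q^2 - 9*q + 27) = q*(q + 3)*(q^2 - 6*q + 9) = q*(q - 3)*(q + 3)*(q - 3)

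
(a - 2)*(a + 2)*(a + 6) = a^3 + 6*a^2 - 4*a - 24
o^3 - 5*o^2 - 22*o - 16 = (o - 8)*(o + 1)*(o + 2)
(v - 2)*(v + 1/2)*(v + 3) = v^3 + 3*v^2/2 - 11*v/2 - 3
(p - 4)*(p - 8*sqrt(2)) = p^2 - 8*sqrt(2)*p - 4*p + 32*sqrt(2)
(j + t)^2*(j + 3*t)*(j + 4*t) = j^4 + 9*j^3*t + 27*j^2*t^2 + 31*j*t^3 + 12*t^4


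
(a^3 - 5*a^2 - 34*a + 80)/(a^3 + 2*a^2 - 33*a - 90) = (a^2 - 10*a + 16)/(a^2 - 3*a - 18)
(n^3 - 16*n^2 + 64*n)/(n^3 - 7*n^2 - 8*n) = (n - 8)/(n + 1)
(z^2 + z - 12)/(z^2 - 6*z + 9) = (z + 4)/(z - 3)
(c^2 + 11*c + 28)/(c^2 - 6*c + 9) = (c^2 + 11*c + 28)/(c^2 - 6*c + 9)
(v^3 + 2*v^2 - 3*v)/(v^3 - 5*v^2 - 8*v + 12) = v*(v + 3)/(v^2 - 4*v - 12)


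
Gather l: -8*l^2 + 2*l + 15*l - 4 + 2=-8*l^2 + 17*l - 2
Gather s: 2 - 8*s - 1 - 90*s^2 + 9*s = -90*s^2 + s + 1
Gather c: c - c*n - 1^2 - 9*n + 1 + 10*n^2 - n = c*(1 - n) + 10*n^2 - 10*n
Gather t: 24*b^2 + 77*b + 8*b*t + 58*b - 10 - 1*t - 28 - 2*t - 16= 24*b^2 + 135*b + t*(8*b - 3) - 54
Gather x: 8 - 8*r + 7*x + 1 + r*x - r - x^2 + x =-9*r - x^2 + x*(r + 8) + 9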